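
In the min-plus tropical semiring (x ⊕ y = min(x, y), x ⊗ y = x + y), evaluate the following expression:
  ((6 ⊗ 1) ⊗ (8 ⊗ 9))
((6 ⊗ 1) ⊗ (8 ⊗ 9)) = 24

Expand innermost to outermost. Recall ⊕ takes the minimum of its arguments and ⊗ takes their sum. Working out the expression ((6 ⊗ 1) ⊗ (8 ⊗ 9)) gives 24.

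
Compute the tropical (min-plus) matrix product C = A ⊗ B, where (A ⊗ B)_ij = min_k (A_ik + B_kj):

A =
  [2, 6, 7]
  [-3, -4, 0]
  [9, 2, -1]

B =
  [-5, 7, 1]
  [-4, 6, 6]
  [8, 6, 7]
A ⊗ B =
  [-3, 9, 3]
  [-8, 2, -2]
  [-2, 5, 6]

Apply the min-plus product entry-by-entry:
  C[0][0] = min over k of (A[0][0] + B[0][0] = 2 + -5 = -3, A[0][1] + B[1][0] = 6 + -4 = 2, A[0][2] + B[2][0] = 7 + 8 = 15) = -3 (attained at k = 0)
  C[0][1] = min over k of (A[0][0] + B[0][1] = 2 + 7 = 9, A[0][1] + B[1][1] = 6 + 6 = 12, A[0][2] + B[2][1] = 7 + 6 = 13) = 9 (attained at k = 0)
  C[0][2] = min over k of (A[0][0] + B[0][2] = 2 + 1 = 3, A[0][1] + B[1][2] = 6 + 6 = 12, A[0][2] + B[2][2] = 7 + 7 = 14) = 3 (attained at k = 0)
  C[1][0] = min over k of (A[1][0] + B[0][0] = -3 + -5 = -8, A[1][1] + B[1][0] = -4 + -4 = -8, A[1][2] + B[2][0] = 0 + 8 = 8) = -8 (attained at k = 0)
  C[1][1] = min over k of (A[1][0] + B[0][1] = -3 + 7 = 4, A[1][1] + B[1][1] = -4 + 6 = 2, A[1][2] + B[2][1] = 0 + 6 = 6) = 2 (attained at k = 1)
  C[1][2] = min over k of (A[1][0] + B[0][2] = -3 + 1 = -2, A[1][1] + B[1][2] = -4 + 6 = 2, A[1][2] + B[2][2] = 0 + 7 = 7) = -2 (attained at k = 0)
  C[2][0] = min over k of (A[2][0] + B[0][0] = 9 + -5 = 4, A[2][1] + B[1][0] = 2 + -4 = -2, A[2][2] + B[2][0] = -1 + 8 = 7) = -2 (attained at k = 1)
  C[2][1] = min over k of (A[2][0] + B[0][1] = 9 + 7 = 16, A[2][1] + B[1][1] = 2 + 6 = 8, A[2][2] + B[2][1] = -1 + 6 = 5) = 5 (attained at k = 2)
  C[2][2] = min over k of (A[2][0] + B[0][2] = 9 + 1 = 10, A[2][1] + B[1][2] = 2 + 6 = 8, A[2][2] + B[2][2] = -1 + 7 = 6) = 6 (attained at k = 2)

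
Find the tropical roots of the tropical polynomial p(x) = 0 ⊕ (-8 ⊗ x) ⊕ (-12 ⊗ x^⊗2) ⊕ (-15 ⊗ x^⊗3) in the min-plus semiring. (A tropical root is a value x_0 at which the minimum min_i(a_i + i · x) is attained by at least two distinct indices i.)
Roots: {3, 4, 8}

Each tropical root is a break point of the lower envelope of the lines y = a_i + i · x (there are 4 lines, with slopes 0, 1, ..., 3). Only the lines that attain the minimum somewhere contribute to roots; other lines are dominated. Here the surviving (envelope) indices are i = 3, i = 2, i = 1, i = 0.
Intersections between consecutive envelope lines give the roots: for adjacent envelope indices i < j the intersection is x = (a_i − a_j) / (j − i). Reading off the sorted break points: {3, 4, 8}.
Verification: at each break x_0, at least two indices attain the minimum of min_i(a_i + i · x_0).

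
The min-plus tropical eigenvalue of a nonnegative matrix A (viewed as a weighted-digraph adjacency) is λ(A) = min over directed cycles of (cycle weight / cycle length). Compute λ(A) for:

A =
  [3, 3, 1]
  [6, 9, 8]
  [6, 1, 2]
λ(A) = 2

Enumerate directed cycles and compute their means (weight / length). Sample:
  cycle 0 → 0: weight = 3, length = 1, mean = 3/1 ≈ 3.000
  cycle 1 → 1: weight = 9, length = 1, mean = 9/1 ≈ 9.000
  cycle 2 → 2: weight = 2, length = 1, mean = 2/1 ≈ 2.000
  cycle 0 → 1 → 0: weight = 9, length = 2, mean = 9/2 ≈ 4.500
  cycle 0 → 2 → 0: weight = 7, length = 2, mean = 7/2 ≈ 3.500
  cycle 1 → 0 → 1: weight = 9, length = 2, mean = 9/2 ≈ 4.500
Minimum mean = 2.000, attained e.g. along the cycle 2 → 2 with weight 2 and length 1. So λ(A) = 2/1 = 2.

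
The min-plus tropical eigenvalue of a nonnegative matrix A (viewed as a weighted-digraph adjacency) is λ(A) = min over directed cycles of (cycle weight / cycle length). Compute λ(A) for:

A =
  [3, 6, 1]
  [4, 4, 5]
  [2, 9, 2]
λ(A) = 3/2

Enumerate directed cycles and compute their means (weight / length). Sample:
  cycle 0 → 0: weight = 3, length = 1, mean = 3/1 ≈ 3.000
  cycle 1 → 1: weight = 4, length = 1, mean = 4/1 ≈ 4.000
  cycle 2 → 2: weight = 2, length = 1, mean = 2/1 ≈ 2.000
  cycle 0 → 1 → 0: weight = 10, length = 2, mean = 10/2 ≈ 5.000
  cycle 0 → 2 → 0: weight = 3, length = 2, mean = 3/2 ≈ 1.500
  cycle 1 → 0 → 1: weight = 10, length = 2, mean = 10/2 ≈ 5.000
Minimum mean = 1.500, attained e.g. along the cycle 0 → 2 → 0 with weight 3 and length 2. So λ(A) = 3/2 = 3/2.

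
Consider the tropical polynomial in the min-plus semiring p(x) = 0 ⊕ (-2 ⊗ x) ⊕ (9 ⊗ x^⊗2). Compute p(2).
p(2) = 0

A tropical monomial a ⊗ x^⊗i evaluates to a + i · x. Evaluating each term at x = 2:
  Term 0 contributes 0 + 0 · 2 = 0
  Term 1 contributes -2 + 1 · 2 = 0
  Term 2 contributes 9 + 2 · 2 = 13
p(2) = ⊕ of these = min[0, 0, 13] = 0.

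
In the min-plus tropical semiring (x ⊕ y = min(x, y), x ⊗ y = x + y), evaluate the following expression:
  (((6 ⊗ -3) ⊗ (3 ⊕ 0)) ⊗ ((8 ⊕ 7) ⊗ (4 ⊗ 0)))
(((6 ⊗ -3) ⊗ (3 ⊕ 0)) ⊗ ((8 ⊕ 7) ⊗ (4 ⊗ 0))) = 14

Expand innermost to outermost. Recall ⊕ takes the minimum of its arguments and ⊗ takes their sum. Working out the expression (((6 ⊗ -3) ⊗ (3 ⊕ 0)) ⊗ ((8 ⊕ 7) ⊗ (4 ⊗ 0))) gives 14.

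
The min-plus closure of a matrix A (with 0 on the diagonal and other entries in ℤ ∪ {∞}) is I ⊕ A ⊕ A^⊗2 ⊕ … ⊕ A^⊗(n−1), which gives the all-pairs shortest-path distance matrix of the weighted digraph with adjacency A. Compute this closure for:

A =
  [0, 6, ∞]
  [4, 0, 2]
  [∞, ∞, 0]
Closure =
  [0, 6, 8]
  [4, 0, 2]
  [∞, ∞, 0]

This is the Floyd-Warshall all-pairs shortest-path computation. For each intermediate vertex k = 0, 1, …, 2, update dist[i][j] ← min(dist[i][j], dist[i][k] + dist[k][j]). The final matrix gives, for each (i, j), the minimum total weight of any directed path from i to j (possibly empty when i = j).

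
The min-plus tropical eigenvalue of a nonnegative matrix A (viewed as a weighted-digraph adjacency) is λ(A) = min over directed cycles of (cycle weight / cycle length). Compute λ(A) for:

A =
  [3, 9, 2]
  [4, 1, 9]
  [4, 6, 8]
λ(A) = 1

Enumerate directed cycles and compute their means (weight / length). Sample:
  cycle 0 → 0: weight = 3, length = 1, mean = 3/1 ≈ 3.000
  cycle 1 → 1: weight = 1, length = 1, mean = 1/1 ≈ 1.000
  cycle 2 → 2: weight = 8, length = 1, mean = 8/1 ≈ 8.000
  cycle 0 → 1 → 0: weight = 13, length = 2, mean = 13/2 ≈ 6.500
  cycle 0 → 2 → 0: weight = 6, length = 2, mean = 6/2 ≈ 3.000
  cycle 1 → 0 → 1: weight = 13, length = 2, mean = 13/2 ≈ 6.500
Minimum mean = 1.000, attained e.g. along the cycle 1 → 1 with weight 1 and length 1. So λ(A) = 1/1 = 1.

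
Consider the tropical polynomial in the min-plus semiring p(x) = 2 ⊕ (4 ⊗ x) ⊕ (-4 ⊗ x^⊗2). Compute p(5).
p(5) = 2

A tropical monomial a ⊗ x^⊗i evaluates to a + i · x. Evaluating each term at x = 5:
  Term 0 contributes 2 + 0 · 5 = 2
  Term 1 contributes 4 + 1 · 5 = 9
  Term 2 contributes -4 + 2 · 5 = 6
p(5) = ⊕ of these = min[2, 9, 6] = 2.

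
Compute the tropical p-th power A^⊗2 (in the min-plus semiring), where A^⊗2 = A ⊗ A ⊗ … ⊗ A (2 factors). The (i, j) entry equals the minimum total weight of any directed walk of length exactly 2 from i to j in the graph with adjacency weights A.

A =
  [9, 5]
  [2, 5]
A^⊗2 =
  [7, 10]
  [7, 7]

Each entry (A^⊗2)_ij equals the minimum over all length-2 walks i = v_0 → v_1 → … → v_2 = j of Σ_t A[v_t][v_{t+1}]. For example, for (i, j) = (0, 1) we minimise over 2 possible intermediate vertex sequences; the minimum is 10, attained along the walk 0 → 1 → 1.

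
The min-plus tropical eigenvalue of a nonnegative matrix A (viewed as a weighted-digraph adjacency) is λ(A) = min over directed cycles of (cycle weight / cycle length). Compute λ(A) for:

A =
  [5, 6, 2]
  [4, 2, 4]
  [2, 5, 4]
λ(A) = 2

Enumerate directed cycles and compute their means (weight / length). Sample:
  cycle 0 → 0: weight = 5, length = 1, mean = 5/1 ≈ 5.000
  cycle 1 → 1: weight = 2, length = 1, mean = 2/1 ≈ 2.000
  cycle 2 → 2: weight = 4, length = 1, mean = 4/1 ≈ 4.000
  cycle 0 → 1 → 0: weight = 10, length = 2, mean = 10/2 ≈ 5.000
  cycle 0 → 2 → 0: weight = 4, length = 2, mean = 4/2 ≈ 2.000
  cycle 1 → 0 → 1: weight = 10, length = 2, mean = 10/2 ≈ 5.000
Minimum mean = 2.000, attained e.g. along the cycle 1 → 1 with weight 2 and length 1. So λ(A) = 2/1 = 2.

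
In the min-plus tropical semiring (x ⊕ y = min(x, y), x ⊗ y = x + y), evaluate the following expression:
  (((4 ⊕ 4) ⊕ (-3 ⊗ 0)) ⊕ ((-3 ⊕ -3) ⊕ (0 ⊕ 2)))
(((4 ⊕ 4) ⊕ (-3 ⊗ 0)) ⊕ ((-3 ⊕ -3) ⊕ (0 ⊕ 2))) = -3

Expand innermost to outermost. Recall ⊕ takes the minimum of its arguments and ⊗ takes their sum. Working out the expression (((4 ⊕ 4) ⊕ (-3 ⊗ 0)) ⊕ ((-3 ⊕ -3) ⊕ (0 ⊕ 2))) gives -3.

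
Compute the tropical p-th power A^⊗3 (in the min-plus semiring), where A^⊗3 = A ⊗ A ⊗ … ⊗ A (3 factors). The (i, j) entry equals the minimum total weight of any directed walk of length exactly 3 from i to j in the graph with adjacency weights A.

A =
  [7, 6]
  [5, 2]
A^⊗3 =
  [13, 10]
  [9, 6]

Each entry (A^⊗3)_ij equals the minimum over all length-3 walks i = v_0 → v_1 → … → v_3 = j of Σ_t A[v_t][v_{t+1}]. For example, for (i, j) = (0, 1) we minimise over 4 possible intermediate vertex sequences; the minimum is 10, attained along the walk 0 → 1 → 1 → 1.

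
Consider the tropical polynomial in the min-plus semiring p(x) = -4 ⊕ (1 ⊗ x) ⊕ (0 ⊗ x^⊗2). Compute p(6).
p(6) = -4

A tropical monomial a ⊗ x^⊗i evaluates to a + i · x. Evaluating each term at x = 6:
  Term 0 contributes -4 + 0 · 6 = -4
  Term 1 contributes 1 + 1 · 6 = 7
  Term 2 contributes 0 + 2 · 6 = 12
p(6) = ⊕ of these = min[-4, 7, 12] = -4.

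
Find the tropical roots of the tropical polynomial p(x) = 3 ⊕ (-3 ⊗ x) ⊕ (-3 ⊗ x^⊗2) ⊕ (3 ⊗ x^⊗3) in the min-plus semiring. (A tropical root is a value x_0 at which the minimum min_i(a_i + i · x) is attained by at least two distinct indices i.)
Roots: {-6, 0, 6}

Each tropical root is a break point of the lower envelope of the lines y = a_i + i · x (there are 4 lines, with slopes 0, 1, ..., 3). Only the lines that attain the minimum somewhere contribute to roots; other lines are dominated. Here the surviving (envelope) indices are i = 3, i = 2, i = 1, i = 0.
Intersections between consecutive envelope lines give the roots: for adjacent envelope indices i < j the intersection is x = (a_i − a_j) / (j − i). Reading off the sorted break points: {-6, 0, 6}.
Verification: at each break x_0, at least two indices attain the minimum of min_i(a_i + i · x_0).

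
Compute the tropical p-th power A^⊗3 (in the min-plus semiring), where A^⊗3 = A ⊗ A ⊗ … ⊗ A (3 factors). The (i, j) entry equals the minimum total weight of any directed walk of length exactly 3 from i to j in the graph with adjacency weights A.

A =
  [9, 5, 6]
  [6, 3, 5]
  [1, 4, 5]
A^⊗3 =
  [11, 11, 13]
  [9, 9, 11]
  [8, 9, 11]

Each entry (A^⊗3)_ij equals the minimum over all length-3 walks i = v_0 → v_1 → … → v_3 = j of Σ_t A[v_t][v_{t+1}]. For example, for (i, j) = (0, 2) we minimise over 9 possible intermediate vertex sequences; the minimum is 13, attained along the walk 0 → 1 → 1 → 2.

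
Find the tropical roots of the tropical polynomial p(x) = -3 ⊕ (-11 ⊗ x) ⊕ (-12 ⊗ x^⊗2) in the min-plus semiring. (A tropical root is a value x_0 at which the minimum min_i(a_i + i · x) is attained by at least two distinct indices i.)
Roots: {1, 8}

Each tropical root is a break point of the lower envelope of the lines y = a_i + i · x (there are 3 lines, with slopes 0, 1, ..., 2). Only the lines that attain the minimum somewhere contribute to roots; other lines are dominated. Here the surviving (envelope) indices are i = 2, i = 1, i = 0.
Intersections between consecutive envelope lines give the roots: for adjacent envelope indices i < j the intersection is x = (a_i − a_j) / (j − i). Reading off the sorted break points: {1, 8}.
Verification: at each break x_0, at least two indices attain the minimum of min_i(a_i + i · x_0).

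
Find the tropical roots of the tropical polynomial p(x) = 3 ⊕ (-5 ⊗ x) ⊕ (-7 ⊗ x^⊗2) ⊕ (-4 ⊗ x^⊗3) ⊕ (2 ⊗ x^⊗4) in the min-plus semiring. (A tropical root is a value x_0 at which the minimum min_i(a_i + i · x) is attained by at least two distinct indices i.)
Roots: {-6, -3, 2, 8}

Each tropical root is a break point of the lower envelope of the lines y = a_i + i · x (there are 5 lines, with slopes 0, 1, ..., 4). Only the lines that attain the minimum somewhere contribute to roots; other lines are dominated. Here the surviving (envelope) indices are i = 4, i = 3, i = 2, i = 1, i = 0.
Intersections between consecutive envelope lines give the roots: for adjacent envelope indices i < j the intersection is x = (a_i − a_j) / (j − i). Reading off the sorted break points: {-6, -3, 2, 8}.
Verification: at each break x_0, at least two indices attain the minimum of min_i(a_i + i · x_0).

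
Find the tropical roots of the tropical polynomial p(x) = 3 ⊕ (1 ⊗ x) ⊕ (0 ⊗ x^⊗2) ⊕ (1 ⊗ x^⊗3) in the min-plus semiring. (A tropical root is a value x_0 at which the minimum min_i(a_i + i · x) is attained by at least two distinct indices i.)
Roots: {-1, 1, 2}

Each tropical root is a break point of the lower envelope of the lines y = a_i + i · x (there are 4 lines, with slopes 0, 1, ..., 3). Only the lines that attain the minimum somewhere contribute to roots; other lines are dominated. Here the surviving (envelope) indices are i = 3, i = 2, i = 1, i = 0.
Intersections between consecutive envelope lines give the roots: for adjacent envelope indices i < j the intersection is x = (a_i − a_j) / (j − i). Reading off the sorted break points: {-1, 1, 2}.
Verification: at each break x_0, at least two indices attain the minimum of min_i(a_i + i · x_0).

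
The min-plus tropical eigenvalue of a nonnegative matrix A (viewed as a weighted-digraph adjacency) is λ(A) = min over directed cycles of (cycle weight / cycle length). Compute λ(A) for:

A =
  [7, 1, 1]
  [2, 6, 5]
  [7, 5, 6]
λ(A) = 3/2

Enumerate directed cycles and compute their means (weight / length). Sample:
  cycle 0 → 0: weight = 7, length = 1, mean = 7/1 ≈ 7.000
  cycle 1 → 1: weight = 6, length = 1, mean = 6/1 ≈ 6.000
  cycle 2 → 2: weight = 6, length = 1, mean = 6/1 ≈ 6.000
  cycle 0 → 1 → 0: weight = 3, length = 2, mean = 3/2 ≈ 1.500
  cycle 0 → 2 → 0: weight = 8, length = 2, mean = 8/2 ≈ 4.000
  cycle 1 → 0 → 1: weight = 3, length = 2, mean = 3/2 ≈ 1.500
Minimum mean = 1.500, attained e.g. along the cycle 0 → 1 → 0 with weight 3 and length 2. So λ(A) = 3/2 = 3/2.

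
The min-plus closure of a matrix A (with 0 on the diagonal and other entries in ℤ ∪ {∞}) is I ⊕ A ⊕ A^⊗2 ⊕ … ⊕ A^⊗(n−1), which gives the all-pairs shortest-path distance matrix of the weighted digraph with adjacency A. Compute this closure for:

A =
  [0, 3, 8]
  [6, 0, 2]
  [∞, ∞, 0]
Closure =
  [0, 3, 5]
  [6, 0, 2]
  [∞, ∞, 0]

This is the Floyd-Warshall all-pairs shortest-path computation. For each intermediate vertex k = 0, 1, …, 2, update dist[i][j] ← min(dist[i][j], dist[i][k] + dist[k][j]). The final matrix gives, for each (i, j), the minimum total weight of any directed path from i to j (possibly empty when i = j).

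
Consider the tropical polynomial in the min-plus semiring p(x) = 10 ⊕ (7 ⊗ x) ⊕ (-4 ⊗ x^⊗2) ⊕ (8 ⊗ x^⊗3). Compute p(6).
p(6) = 8

A tropical monomial a ⊗ x^⊗i evaluates to a + i · x. Evaluating each term at x = 6:
  Term 0 contributes 10 + 0 · 6 = 10
  Term 1 contributes 7 + 1 · 6 = 13
  Term 2 contributes -4 + 2 · 6 = 8
  Term 3 contributes 8 + 3 · 6 = 26
p(6) = ⊕ of these = min[10, 13, 8, 26] = 8.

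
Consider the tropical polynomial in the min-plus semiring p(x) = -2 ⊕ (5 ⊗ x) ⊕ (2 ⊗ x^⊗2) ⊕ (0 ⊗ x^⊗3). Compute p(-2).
p(-2) = -6

A tropical monomial a ⊗ x^⊗i evaluates to a + i · x. Evaluating each term at x = -2:
  Term 0 contributes -2 + 0 · -2 = -2
  Term 1 contributes 5 + 1 · -2 = 3
  Term 2 contributes 2 + 2 · -2 = -2
  Term 3 contributes 0 + 3 · -2 = -6
p(-2) = ⊕ of these = min[-2, 3, -2, -6] = -6.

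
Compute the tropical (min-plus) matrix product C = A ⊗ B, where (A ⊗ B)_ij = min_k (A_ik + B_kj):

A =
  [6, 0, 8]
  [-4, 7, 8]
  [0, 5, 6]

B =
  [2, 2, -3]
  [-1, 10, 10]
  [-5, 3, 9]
A ⊗ B =
  [-1, 8, 3]
  [-2, -2, -7]
  [1, 2, -3]

Apply the min-plus product entry-by-entry:
  C[0][0] = min over k of (A[0][0] + B[0][0] = 6 + 2 = 8, A[0][1] + B[1][0] = 0 + -1 = -1, A[0][2] + B[2][0] = 8 + -5 = 3) = -1 (attained at k = 1)
  C[0][1] = min over k of (A[0][0] + B[0][1] = 6 + 2 = 8, A[0][1] + B[1][1] = 0 + 10 = 10, A[0][2] + B[2][1] = 8 + 3 = 11) = 8 (attained at k = 0)
  C[0][2] = min over k of (A[0][0] + B[0][2] = 6 + -3 = 3, A[0][1] + B[1][2] = 0 + 10 = 10, A[0][2] + B[2][2] = 8 + 9 = 17) = 3 (attained at k = 0)
  C[1][0] = min over k of (A[1][0] + B[0][0] = -4 + 2 = -2, A[1][1] + B[1][0] = 7 + -1 = 6, A[1][2] + B[2][0] = 8 + -5 = 3) = -2 (attained at k = 0)
  C[1][1] = min over k of (A[1][0] + B[0][1] = -4 + 2 = -2, A[1][1] + B[1][1] = 7 + 10 = 17, A[1][2] + B[2][1] = 8 + 3 = 11) = -2 (attained at k = 0)
  C[1][2] = min over k of (A[1][0] + B[0][2] = -4 + -3 = -7, A[1][1] + B[1][2] = 7 + 10 = 17, A[1][2] + B[2][2] = 8 + 9 = 17) = -7 (attained at k = 0)
  C[2][0] = min over k of (A[2][0] + B[0][0] = 0 + 2 = 2, A[2][1] + B[1][0] = 5 + -1 = 4, A[2][2] + B[2][0] = 6 + -5 = 1) = 1 (attained at k = 2)
  C[2][1] = min over k of (A[2][0] + B[0][1] = 0 + 2 = 2, A[2][1] + B[1][1] = 5 + 10 = 15, A[2][2] + B[2][1] = 6 + 3 = 9) = 2 (attained at k = 0)
  C[2][2] = min over k of (A[2][0] + B[0][2] = 0 + -3 = -3, A[2][1] + B[1][2] = 5 + 10 = 15, A[2][2] + B[2][2] = 6 + 9 = 15) = -3 (attained at k = 0)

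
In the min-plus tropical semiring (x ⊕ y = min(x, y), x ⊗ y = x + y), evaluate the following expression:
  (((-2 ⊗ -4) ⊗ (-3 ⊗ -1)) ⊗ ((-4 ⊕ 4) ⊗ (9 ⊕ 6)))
(((-2 ⊗ -4) ⊗ (-3 ⊗ -1)) ⊗ ((-4 ⊕ 4) ⊗ (9 ⊕ 6))) = -8

Expand innermost to outermost. Recall ⊕ takes the minimum of its arguments and ⊗ takes their sum. Working out the expression (((-2 ⊗ -4) ⊗ (-3 ⊗ -1)) ⊗ ((-4 ⊕ 4) ⊗ (9 ⊕ 6))) gives -8.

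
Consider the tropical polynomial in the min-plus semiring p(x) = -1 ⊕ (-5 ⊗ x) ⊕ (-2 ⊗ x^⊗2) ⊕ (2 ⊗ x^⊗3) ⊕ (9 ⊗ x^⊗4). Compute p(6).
p(6) = -1

A tropical monomial a ⊗ x^⊗i evaluates to a + i · x. Evaluating each term at x = 6:
  Term 0 contributes -1 + 0 · 6 = -1
  Term 1 contributes -5 + 1 · 6 = 1
  Term 2 contributes -2 + 2 · 6 = 10
  Term 3 contributes 2 + 3 · 6 = 20
  Term 4 contributes 9 + 4 · 6 = 33
p(6) = ⊕ of these = min[-1, 1, 10, 20, 33] = -1.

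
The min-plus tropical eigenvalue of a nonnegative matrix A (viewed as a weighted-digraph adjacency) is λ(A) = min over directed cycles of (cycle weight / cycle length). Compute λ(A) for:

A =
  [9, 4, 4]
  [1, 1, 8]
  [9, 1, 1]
λ(A) = 1

Enumerate directed cycles and compute their means (weight / length). Sample:
  cycle 0 → 0: weight = 9, length = 1, mean = 9/1 ≈ 9.000
  cycle 1 → 1: weight = 1, length = 1, mean = 1/1 ≈ 1.000
  cycle 2 → 2: weight = 1, length = 1, mean = 1/1 ≈ 1.000
  cycle 0 → 1 → 0: weight = 5, length = 2, mean = 5/2 ≈ 2.500
  cycle 0 → 2 → 0: weight = 13, length = 2, mean = 13/2 ≈ 6.500
  cycle 1 → 0 → 1: weight = 5, length = 2, mean = 5/2 ≈ 2.500
Minimum mean = 1.000, attained e.g. along the cycle 1 → 1 with weight 1 and length 1. So λ(A) = 1/1 = 1.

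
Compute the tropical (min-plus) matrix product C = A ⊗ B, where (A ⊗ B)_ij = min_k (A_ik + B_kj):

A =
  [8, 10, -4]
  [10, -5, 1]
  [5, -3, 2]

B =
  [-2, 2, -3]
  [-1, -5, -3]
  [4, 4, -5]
A ⊗ B =
  [0, 0, -9]
  [-6, -10, -8]
  [-4, -8, -6]

Apply the min-plus product entry-by-entry:
  C[0][0] = min over k of (A[0][0] + B[0][0] = 8 + -2 = 6, A[0][1] + B[1][0] = 10 + -1 = 9, A[0][2] + B[2][0] = -4 + 4 = 0) = 0 (attained at k = 2)
  C[0][1] = min over k of (A[0][0] + B[0][1] = 8 + 2 = 10, A[0][1] + B[1][1] = 10 + -5 = 5, A[0][2] + B[2][1] = -4 + 4 = 0) = 0 (attained at k = 2)
  C[0][2] = min over k of (A[0][0] + B[0][2] = 8 + -3 = 5, A[0][1] + B[1][2] = 10 + -3 = 7, A[0][2] + B[2][2] = -4 + -5 = -9) = -9 (attained at k = 2)
  C[1][0] = min over k of (A[1][0] + B[0][0] = 10 + -2 = 8, A[1][1] + B[1][0] = -5 + -1 = -6, A[1][2] + B[2][0] = 1 + 4 = 5) = -6 (attained at k = 1)
  C[1][1] = min over k of (A[1][0] + B[0][1] = 10 + 2 = 12, A[1][1] + B[1][1] = -5 + -5 = -10, A[1][2] + B[2][1] = 1 + 4 = 5) = -10 (attained at k = 1)
  C[1][2] = min over k of (A[1][0] + B[0][2] = 10 + -3 = 7, A[1][1] + B[1][2] = -5 + -3 = -8, A[1][2] + B[2][2] = 1 + -5 = -4) = -8 (attained at k = 1)
  C[2][0] = min over k of (A[2][0] + B[0][0] = 5 + -2 = 3, A[2][1] + B[1][0] = -3 + -1 = -4, A[2][2] + B[2][0] = 2 + 4 = 6) = -4 (attained at k = 1)
  C[2][1] = min over k of (A[2][0] + B[0][1] = 5 + 2 = 7, A[2][1] + B[1][1] = -3 + -5 = -8, A[2][2] + B[2][1] = 2 + 4 = 6) = -8 (attained at k = 1)
  C[2][2] = min over k of (A[2][0] + B[0][2] = 5 + -3 = 2, A[2][1] + B[1][2] = -3 + -3 = -6, A[2][2] + B[2][2] = 2 + -5 = -3) = -6 (attained at k = 1)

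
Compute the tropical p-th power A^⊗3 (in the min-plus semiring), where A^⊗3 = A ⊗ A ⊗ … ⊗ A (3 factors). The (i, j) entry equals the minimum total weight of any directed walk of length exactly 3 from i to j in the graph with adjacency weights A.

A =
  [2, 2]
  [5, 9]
A^⊗3 =
  [6, 6]
  [9, 9]

Each entry (A^⊗3)_ij equals the minimum over all length-3 walks i = v_0 → v_1 → … → v_3 = j of Σ_t A[v_t][v_{t+1}]. For example, for (i, j) = (0, 1) we minimise over 4 possible intermediate vertex sequences; the minimum is 6, attained along the walk 0 → 0 → 0 → 1.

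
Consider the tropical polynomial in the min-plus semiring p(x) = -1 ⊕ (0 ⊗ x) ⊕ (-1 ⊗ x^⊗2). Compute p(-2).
p(-2) = -5

A tropical monomial a ⊗ x^⊗i evaluates to a + i · x. Evaluating each term at x = -2:
  Term 0 contributes -1 + 0 · -2 = -1
  Term 1 contributes 0 + 1 · -2 = -2
  Term 2 contributes -1 + 2 · -2 = -5
p(-2) = ⊕ of these = min[-1, -2, -5] = -5.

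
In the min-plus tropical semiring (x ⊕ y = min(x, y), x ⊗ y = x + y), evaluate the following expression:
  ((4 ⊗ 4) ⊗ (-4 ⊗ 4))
((4 ⊗ 4) ⊗ (-4 ⊗ 4)) = 8

Expand innermost to outermost. Recall ⊕ takes the minimum of its arguments and ⊗ takes their sum. Working out the expression ((4 ⊗ 4) ⊗ (-4 ⊗ 4)) gives 8.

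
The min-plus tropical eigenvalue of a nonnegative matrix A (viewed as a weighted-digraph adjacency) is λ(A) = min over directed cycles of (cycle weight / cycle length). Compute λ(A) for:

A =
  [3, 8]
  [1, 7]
λ(A) = 3

Enumerate directed cycles and compute their means (weight / length). Sample:
  cycle 0 → 0: weight = 3, length = 1, mean = 3/1 ≈ 3.000
  cycle 1 → 1: weight = 7, length = 1, mean = 7/1 ≈ 7.000
  cycle 0 → 1 → 0: weight = 9, length = 2, mean = 9/2 ≈ 4.500
  cycle 1 → 0 → 1: weight = 9, length = 2, mean = 9/2 ≈ 4.500
Minimum mean = 3.000, attained e.g. along the cycle 0 → 0 with weight 3 and length 1. So λ(A) = 3/1 = 3.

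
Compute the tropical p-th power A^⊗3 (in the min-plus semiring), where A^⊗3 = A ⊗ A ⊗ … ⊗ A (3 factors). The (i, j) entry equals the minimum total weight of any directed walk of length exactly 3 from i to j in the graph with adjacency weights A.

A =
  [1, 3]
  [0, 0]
A^⊗3 =
  [3, 3]
  [0, 0]

Each entry (A^⊗3)_ij equals the minimum over all length-3 walks i = v_0 → v_1 → … → v_3 = j of Σ_t A[v_t][v_{t+1}]. For example, for (i, j) = (0, 1) we minimise over 4 possible intermediate vertex sequences; the minimum is 3, attained along the walk 0 → 1 → 1 → 1.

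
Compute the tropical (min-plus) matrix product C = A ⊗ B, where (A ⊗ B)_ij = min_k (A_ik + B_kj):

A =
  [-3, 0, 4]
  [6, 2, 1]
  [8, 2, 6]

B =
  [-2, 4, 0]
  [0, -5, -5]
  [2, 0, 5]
A ⊗ B =
  [-5, -5, -5]
  [2, -3, -3]
  [2, -3, -3]

Apply the min-plus product entry-by-entry:
  C[0][0] = min over k of (A[0][0] + B[0][0] = -3 + -2 = -5, A[0][1] + B[1][0] = 0 + 0 = 0, A[0][2] + B[2][0] = 4 + 2 = 6) = -5 (attained at k = 0)
  C[0][1] = min over k of (A[0][0] + B[0][1] = -3 + 4 = 1, A[0][1] + B[1][1] = 0 + -5 = -5, A[0][2] + B[2][1] = 4 + 0 = 4) = -5 (attained at k = 1)
  C[0][2] = min over k of (A[0][0] + B[0][2] = -3 + 0 = -3, A[0][1] + B[1][2] = 0 + -5 = -5, A[0][2] + B[2][2] = 4 + 5 = 9) = -5 (attained at k = 1)
  C[1][0] = min over k of (A[1][0] + B[0][0] = 6 + -2 = 4, A[1][1] + B[1][0] = 2 + 0 = 2, A[1][2] + B[2][0] = 1 + 2 = 3) = 2 (attained at k = 1)
  C[1][1] = min over k of (A[1][0] + B[0][1] = 6 + 4 = 10, A[1][1] + B[1][1] = 2 + -5 = -3, A[1][2] + B[2][1] = 1 + 0 = 1) = -3 (attained at k = 1)
  C[1][2] = min over k of (A[1][0] + B[0][2] = 6 + 0 = 6, A[1][1] + B[1][2] = 2 + -5 = -3, A[1][2] + B[2][2] = 1 + 5 = 6) = -3 (attained at k = 1)
  C[2][0] = min over k of (A[2][0] + B[0][0] = 8 + -2 = 6, A[2][1] + B[1][0] = 2 + 0 = 2, A[2][2] + B[2][0] = 6 + 2 = 8) = 2 (attained at k = 1)
  C[2][1] = min over k of (A[2][0] + B[0][1] = 8 + 4 = 12, A[2][1] + B[1][1] = 2 + -5 = -3, A[2][2] + B[2][1] = 6 + 0 = 6) = -3 (attained at k = 1)
  C[2][2] = min over k of (A[2][0] + B[0][2] = 8 + 0 = 8, A[2][1] + B[1][2] = 2 + -5 = -3, A[2][2] + B[2][2] = 6 + 5 = 11) = -3 (attained at k = 1)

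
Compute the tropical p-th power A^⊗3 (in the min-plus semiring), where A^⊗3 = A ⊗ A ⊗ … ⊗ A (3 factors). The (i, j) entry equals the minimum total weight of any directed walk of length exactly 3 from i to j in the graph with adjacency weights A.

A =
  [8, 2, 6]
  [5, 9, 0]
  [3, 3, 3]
A^⊗3 =
  [5, 5, 5]
  [6, 5, 3]
  [6, 6, 5]

Each entry (A^⊗3)_ij equals the minimum over all length-3 walks i = v_0 → v_1 → … → v_3 = j of Σ_t A[v_t][v_{t+1}]. For example, for (i, j) = (0, 2) we minimise over 9 possible intermediate vertex sequences; the minimum is 5, attained along the walk 0 → 1 → 2 → 2.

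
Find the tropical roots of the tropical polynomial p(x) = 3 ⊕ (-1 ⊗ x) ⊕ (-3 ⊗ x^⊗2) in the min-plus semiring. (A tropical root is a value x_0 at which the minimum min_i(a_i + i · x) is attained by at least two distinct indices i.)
Roots: {2, 4}

Each tropical root is a break point of the lower envelope of the lines y = a_i + i · x (there are 3 lines, with slopes 0, 1, ..., 2). Only the lines that attain the minimum somewhere contribute to roots; other lines are dominated. Here the surviving (envelope) indices are i = 2, i = 1, i = 0.
Intersections between consecutive envelope lines give the roots: for adjacent envelope indices i < j the intersection is x = (a_i − a_j) / (j − i). Reading off the sorted break points: {2, 4}.
Verification: at each break x_0, at least two indices attain the minimum of min_i(a_i + i · x_0).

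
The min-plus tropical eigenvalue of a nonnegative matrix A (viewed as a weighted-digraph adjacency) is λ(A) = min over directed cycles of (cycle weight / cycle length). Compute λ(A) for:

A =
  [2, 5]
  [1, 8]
λ(A) = 2

Enumerate directed cycles and compute their means (weight / length). Sample:
  cycle 0 → 0: weight = 2, length = 1, mean = 2/1 ≈ 2.000
  cycle 1 → 1: weight = 8, length = 1, mean = 8/1 ≈ 8.000
  cycle 0 → 1 → 0: weight = 6, length = 2, mean = 6/2 ≈ 3.000
  cycle 1 → 0 → 1: weight = 6, length = 2, mean = 6/2 ≈ 3.000
Minimum mean = 2.000, attained e.g. along the cycle 0 → 0 with weight 2 and length 1. So λ(A) = 2/1 = 2.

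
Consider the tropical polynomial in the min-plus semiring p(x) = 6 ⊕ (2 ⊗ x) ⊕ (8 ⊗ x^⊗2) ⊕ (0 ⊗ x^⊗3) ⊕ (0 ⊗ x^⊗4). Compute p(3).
p(3) = 5

A tropical monomial a ⊗ x^⊗i evaluates to a + i · x. Evaluating each term at x = 3:
  Term 0 contributes 6 + 0 · 3 = 6
  Term 1 contributes 2 + 1 · 3 = 5
  Term 2 contributes 8 + 2 · 3 = 14
  Term 3 contributes 0 + 3 · 3 = 9
  Term 4 contributes 0 + 4 · 3 = 12
p(3) = ⊕ of these = min[6, 5, 14, 9, 12] = 5.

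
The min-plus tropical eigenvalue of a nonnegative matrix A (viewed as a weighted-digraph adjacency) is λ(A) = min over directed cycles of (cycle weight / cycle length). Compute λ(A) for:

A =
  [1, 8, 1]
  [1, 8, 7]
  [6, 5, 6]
λ(A) = 1

Enumerate directed cycles and compute their means (weight / length). Sample:
  cycle 0 → 0: weight = 1, length = 1, mean = 1/1 ≈ 1.000
  cycle 1 → 1: weight = 8, length = 1, mean = 8/1 ≈ 8.000
  cycle 2 → 2: weight = 6, length = 1, mean = 6/1 ≈ 6.000
  cycle 0 → 1 → 0: weight = 9, length = 2, mean = 9/2 ≈ 4.500
  cycle 0 → 2 → 0: weight = 7, length = 2, mean = 7/2 ≈ 3.500
  cycle 1 → 0 → 1: weight = 9, length = 2, mean = 9/2 ≈ 4.500
Minimum mean = 1.000, attained e.g. along the cycle 0 → 0 with weight 1 and length 1. So λ(A) = 1/1 = 1.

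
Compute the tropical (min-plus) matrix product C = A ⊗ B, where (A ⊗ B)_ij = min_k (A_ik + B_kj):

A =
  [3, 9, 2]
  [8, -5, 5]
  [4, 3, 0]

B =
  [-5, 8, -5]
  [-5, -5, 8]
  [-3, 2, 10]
A ⊗ B =
  [-2, 4, -2]
  [-10, -10, 3]
  [-3, -2, -1]

Apply the min-plus product entry-by-entry:
  C[0][0] = min over k of (A[0][0] + B[0][0] = 3 + -5 = -2, A[0][1] + B[1][0] = 9 + -5 = 4, A[0][2] + B[2][0] = 2 + -3 = -1) = -2 (attained at k = 0)
  C[0][1] = min over k of (A[0][0] + B[0][1] = 3 + 8 = 11, A[0][1] + B[1][1] = 9 + -5 = 4, A[0][2] + B[2][1] = 2 + 2 = 4) = 4 (attained at k = 1)
  C[0][2] = min over k of (A[0][0] + B[0][2] = 3 + -5 = -2, A[0][1] + B[1][2] = 9 + 8 = 17, A[0][2] + B[2][2] = 2 + 10 = 12) = -2 (attained at k = 0)
  C[1][0] = min over k of (A[1][0] + B[0][0] = 8 + -5 = 3, A[1][1] + B[1][0] = -5 + -5 = -10, A[1][2] + B[2][0] = 5 + -3 = 2) = -10 (attained at k = 1)
  C[1][1] = min over k of (A[1][0] + B[0][1] = 8 + 8 = 16, A[1][1] + B[1][1] = -5 + -5 = -10, A[1][2] + B[2][1] = 5 + 2 = 7) = -10 (attained at k = 1)
  C[1][2] = min over k of (A[1][0] + B[0][2] = 8 + -5 = 3, A[1][1] + B[1][2] = -5 + 8 = 3, A[1][2] + B[2][2] = 5 + 10 = 15) = 3 (attained at k = 0)
  C[2][0] = min over k of (A[2][0] + B[0][0] = 4 + -5 = -1, A[2][1] + B[1][0] = 3 + -5 = -2, A[2][2] + B[2][0] = 0 + -3 = -3) = -3 (attained at k = 2)
  C[2][1] = min over k of (A[2][0] + B[0][1] = 4 + 8 = 12, A[2][1] + B[1][1] = 3 + -5 = -2, A[2][2] + B[2][1] = 0 + 2 = 2) = -2 (attained at k = 1)
  C[2][2] = min over k of (A[2][0] + B[0][2] = 4 + -5 = -1, A[2][1] + B[1][2] = 3 + 8 = 11, A[2][2] + B[2][2] = 0 + 10 = 10) = -1 (attained at k = 0)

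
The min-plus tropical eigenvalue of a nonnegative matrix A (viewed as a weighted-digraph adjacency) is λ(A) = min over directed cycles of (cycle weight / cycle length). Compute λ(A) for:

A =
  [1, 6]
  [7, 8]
λ(A) = 1

Enumerate directed cycles and compute their means (weight / length). Sample:
  cycle 0 → 0: weight = 1, length = 1, mean = 1/1 ≈ 1.000
  cycle 1 → 1: weight = 8, length = 1, mean = 8/1 ≈ 8.000
  cycle 0 → 1 → 0: weight = 13, length = 2, mean = 13/2 ≈ 6.500
  cycle 1 → 0 → 1: weight = 13, length = 2, mean = 13/2 ≈ 6.500
Minimum mean = 1.000, attained e.g. along the cycle 0 → 0 with weight 1 and length 1. So λ(A) = 1/1 = 1.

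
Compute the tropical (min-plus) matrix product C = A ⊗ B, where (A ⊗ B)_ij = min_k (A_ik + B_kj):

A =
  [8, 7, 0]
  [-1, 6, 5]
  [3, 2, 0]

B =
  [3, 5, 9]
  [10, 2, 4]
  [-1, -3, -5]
A ⊗ B =
  [-1, -3, -5]
  [2, 2, 0]
  [-1, -3, -5]

Apply the min-plus product entry-by-entry:
  C[0][0] = min over k of (A[0][0] + B[0][0] = 8 + 3 = 11, A[0][1] + B[1][0] = 7 + 10 = 17, A[0][2] + B[2][0] = 0 + -1 = -1) = -1 (attained at k = 2)
  C[0][1] = min over k of (A[0][0] + B[0][1] = 8 + 5 = 13, A[0][1] + B[1][1] = 7 + 2 = 9, A[0][2] + B[2][1] = 0 + -3 = -3) = -3 (attained at k = 2)
  C[0][2] = min over k of (A[0][0] + B[0][2] = 8 + 9 = 17, A[0][1] + B[1][2] = 7 + 4 = 11, A[0][2] + B[2][2] = 0 + -5 = -5) = -5 (attained at k = 2)
  C[1][0] = min over k of (A[1][0] + B[0][0] = -1 + 3 = 2, A[1][1] + B[1][0] = 6 + 10 = 16, A[1][2] + B[2][0] = 5 + -1 = 4) = 2 (attained at k = 0)
  C[1][1] = min over k of (A[1][0] + B[0][1] = -1 + 5 = 4, A[1][1] + B[1][1] = 6 + 2 = 8, A[1][2] + B[2][1] = 5 + -3 = 2) = 2 (attained at k = 2)
  C[1][2] = min over k of (A[1][0] + B[0][2] = -1 + 9 = 8, A[1][1] + B[1][2] = 6 + 4 = 10, A[1][2] + B[2][2] = 5 + -5 = 0) = 0 (attained at k = 2)
  C[2][0] = min over k of (A[2][0] + B[0][0] = 3 + 3 = 6, A[2][1] + B[1][0] = 2 + 10 = 12, A[2][2] + B[2][0] = 0 + -1 = -1) = -1 (attained at k = 2)
  C[2][1] = min over k of (A[2][0] + B[0][1] = 3 + 5 = 8, A[2][1] + B[1][1] = 2 + 2 = 4, A[2][2] + B[2][1] = 0 + -3 = -3) = -3 (attained at k = 2)
  C[2][2] = min over k of (A[2][0] + B[0][2] = 3 + 9 = 12, A[2][1] + B[1][2] = 2 + 4 = 6, A[2][2] + B[2][2] = 0 + -5 = -5) = -5 (attained at k = 2)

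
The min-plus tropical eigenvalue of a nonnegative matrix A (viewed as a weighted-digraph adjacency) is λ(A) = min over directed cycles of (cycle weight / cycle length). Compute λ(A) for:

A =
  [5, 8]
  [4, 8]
λ(A) = 5

Enumerate directed cycles and compute their means (weight / length). Sample:
  cycle 0 → 0: weight = 5, length = 1, mean = 5/1 ≈ 5.000
  cycle 1 → 1: weight = 8, length = 1, mean = 8/1 ≈ 8.000
  cycle 0 → 1 → 0: weight = 12, length = 2, mean = 12/2 ≈ 6.000
  cycle 1 → 0 → 1: weight = 12, length = 2, mean = 12/2 ≈ 6.000
Minimum mean = 5.000, attained e.g. along the cycle 0 → 0 with weight 5 and length 1. So λ(A) = 5/1 = 5.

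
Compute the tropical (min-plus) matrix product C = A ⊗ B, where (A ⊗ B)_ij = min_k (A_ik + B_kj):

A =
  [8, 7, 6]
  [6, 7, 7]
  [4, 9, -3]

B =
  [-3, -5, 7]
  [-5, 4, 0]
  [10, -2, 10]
A ⊗ B =
  [2, 3, 7]
  [2, 1, 7]
  [1, -5, 7]

Apply the min-plus product entry-by-entry:
  C[0][0] = min over k of (A[0][0] + B[0][0] = 8 + -3 = 5, A[0][1] + B[1][0] = 7 + -5 = 2, A[0][2] + B[2][0] = 6 + 10 = 16) = 2 (attained at k = 1)
  C[0][1] = min over k of (A[0][0] + B[0][1] = 8 + -5 = 3, A[0][1] + B[1][1] = 7 + 4 = 11, A[0][2] + B[2][1] = 6 + -2 = 4) = 3 (attained at k = 0)
  C[0][2] = min over k of (A[0][0] + B[0][2] = 8 + 7 = 15, A[0][1] + B[1][2] = 7 + 0 = 7, A[0][2] + B[2][2] = 6 + 10 = 16) = 7 (attained at k = 1)
  C[1][0] = min over k of (A[1][0] + B[0][0] = 6 + -3 = 3, A[1][1] + B[1][0] = 7 + -5 = 2, A[1][2] + B[2][0] = 7 + 10 = 17) = 2 (attained at k = 1)
  C[1][1] = min over k of (A[1][0] + B[0][1] = 6 + -5 = 1, A[1][1] + B[1][1] = 7 + 4 = 11, A[1][2] + B[2][1] = 7 + -2 = 5) = 1 (attained at k = 0)
  C[1][2] = min over k of (A[1][0] + B[0][2] = 6 + 7 = 13, A[1][1] + B[1][2] = 7 + 0 = 7, A[1][2] + B[2][2] = 7 + 10 = 17) = 7 (attained at k = 1)
  C[2][0] = min over k of (A[2][0] + B[0][0] = 4 + -3 = 1, A[2][1] + B[1][0] = 9 + -5 = 4, A[2][2] + B[2][0] = -3 + 10 = 7) = 1 (attained at k = 0)
  C[2][1] = min over k of (A[2][0] + B[0][1] = 4 + -5 = -1, A[2][1] + B[1][1] = 9 + 4 = 13, A[2][2] + B[2][1] = -3 + -2 = -5) = -5 (attained at k = 2)
  C[2][2] = min over k of (A[2][0] + B[0][2] = 4 + 7 = 11, A[2][1] + B[1][2] = 9 + 0 = 9, A[2][2] + B[2][2] = -3 + 10 = 7) = 7 (attained at k = 2)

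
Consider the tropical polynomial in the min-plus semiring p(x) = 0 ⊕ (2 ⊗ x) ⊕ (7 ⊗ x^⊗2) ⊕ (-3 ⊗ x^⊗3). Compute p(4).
p(4) = 0

A tropical monomial a ⊗ x^⊗i evaluates to a + i · x. Evaluating each term at x = 4:
  Term 0 contributes 0 + 0 · 4 = 0
  Term 1 contributes 2 + 1 · 4 = 6
  Term 2 contributes 7 + 2 · 4 = 15
  Term 3 contributes -3 + 3 · 4 = 9
p(4) = ⊕ of these = min[0, 6, 15, 9] = 0.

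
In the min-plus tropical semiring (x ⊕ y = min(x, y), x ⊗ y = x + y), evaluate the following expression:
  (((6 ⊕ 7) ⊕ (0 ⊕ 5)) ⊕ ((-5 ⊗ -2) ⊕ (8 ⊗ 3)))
(((6 ⊕ 7) ⊕ (0 ⊕ 5)) ⊕ ((-5 ⊗ -2) ⊕ (8 ⊗ 3))) = -7

Expand innermost to outermost. Recall ⊕ takes the minimum of its arguments and ⊗ takes their sum. Working out the expression (((6 ⊕ 7) ⊕ (0 ⊕ 5)) ⊕ ((-5 ⊗ -2) ⊕ (8 ⊗ 3))) gives -7.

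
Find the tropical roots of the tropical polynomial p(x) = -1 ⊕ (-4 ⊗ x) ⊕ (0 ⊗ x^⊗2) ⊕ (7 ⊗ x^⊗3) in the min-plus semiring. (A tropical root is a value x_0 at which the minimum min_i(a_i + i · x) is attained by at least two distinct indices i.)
Roots: {-7, -4, 3}

Each tropical root is a break point of the lower envelope of the lines y = a_i + i · x (there are 4 lines, with slopes 0, 1, ..., 3). Only the lines that attain the minimum somewhere contribute to roots; other lines are dominated. Here the surviving (envelope) indices are i = 3, i = 2, i = 1, i = 0.
Intersections between consecutive envelope lines give the roots: for adjacent envelope indices i < j the intersection is x = (a_i − a_j) / (j − i). Reading off the sorted break points: {-7, -4, 3}.
Verification: at each break x_0, at least two indices attain the minimum of min_i(a_i + i · x_0).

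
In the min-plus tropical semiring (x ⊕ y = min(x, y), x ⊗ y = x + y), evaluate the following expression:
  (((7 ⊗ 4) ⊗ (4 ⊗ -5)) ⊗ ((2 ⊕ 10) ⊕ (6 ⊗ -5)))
(((7 ⊗ 4) ⊗ (4 ⊗ -5)) ⊗ ((2 ⊕ 10) ⊕ (6 ⊗ -5))) = 11

Expand innermost to outermost. Recall ⊕ takes the minimum of its arguments and ⊗ takes their sum. Working out the expression (((7 ⊗ 4) ⊗ (4 ⊗ -5)) ⊗ ((2 ⊕ 10) ⊕ (6 ⊗ -5))) gives 11.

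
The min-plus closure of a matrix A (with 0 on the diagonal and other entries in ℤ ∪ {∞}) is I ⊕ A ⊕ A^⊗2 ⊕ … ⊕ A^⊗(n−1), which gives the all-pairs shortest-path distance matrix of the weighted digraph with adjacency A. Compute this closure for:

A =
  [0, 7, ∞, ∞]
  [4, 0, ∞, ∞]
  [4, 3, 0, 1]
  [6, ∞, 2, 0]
Closure =
  [0, 7, ∞, ∞]
  [4, 0, ∞, ∞]
  [4, 3, 0, 1]
  [6, 5, 2, 0]

This is the Floyd-Warshall all-pairs shortest-path computation. For each intermediate vertex k = 0, 1, …, 3, update dist[i][j] ← min(dist[i][j], dist[i][k] + dist[k][j]). The final matrix gives, for each (i, j), the minimum total weight of any directed path from i to j (possibly empty when i = j).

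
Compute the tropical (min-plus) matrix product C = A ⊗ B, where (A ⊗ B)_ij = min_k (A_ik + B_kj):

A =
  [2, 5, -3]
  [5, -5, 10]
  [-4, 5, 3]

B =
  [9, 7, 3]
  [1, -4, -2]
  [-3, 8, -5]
A ⊗ B =
  [-6, 1, -8]
  [-4, -9, -7]
  [0, 1, -2]

Apply the min-plus product entry-by-entry:
  C[0][0] = min over k of (A[0][0] + B[0][0] = 2 + 9 = 11, A[0][1] + B[1][0] = 5 + 1 = 6, A[0][2] + B[2][0] = -3 + -3 = -6) = -6 (attained at k = 2)
  C[0][1] = min over k of (A[0][0] + B[0][1] = 2 + 7 = 9, A[0][1] + B[1][1] = 5 + -4 = 1, A[0][2] + B[2][1] = -3 + 8 = 5) = 1 (attained at k = 1)
  C[0][2] = min over k of (A[0][0] + B[0][2] = 2 + 3 = 5, A[0][1] + B[1][2] = 5 + -2 = 3, A[0][2] + B[2][2] = -3 + -5 = -8) = -8 (attained at k = 2)
  C[1][0] = min over k of (A[1][0] + B[0][0] = 5 + 9 = 14, A[1][1] + B[1][0] = -5 + 1 = -4, A[1][2] + B[2][0] = 10 + -3 = 7) = -4 (attained at k = 1)
  C[1][1] = min over k of (A[1][0] + B[0][1] = 5 + 7 = 12, A[1][1] + B[1][1] = -5 + -4 = -9, A[1][2] + B[2][1] = 10 + 8 = 18) = -9 (attained at k = 1)
  C[1][2] = min over k of (A[1][0] + B[0][2] = 5 + 3 = 8, A[1][1] + B[1][2] = -5 + -2 = -7, A[1][2] + B[2][2] = 10 + -5 = 5) = -7 (attained at k = 1)
  C[2][0] = min over k of (A[2][0] + B[0][0] = -4 + 9 = 5, A[2][1] + B[1][0] = 5 + 1 = 6, A[2][2] + B[2][0] = 3 + -3 = 0) = 0 (attained at k = 2)
  C[2][1] = min over k of (A[2][0] + B[0][1] = -4 + 7 = 3, A[2][1] + B[1][1] = 5 + -4 = 1, A[2][2] + B[2][1] = 3 + 8 = 11) = 1 (attained at k = 1)
  C[2][2] = min over k of (A[2][0] + B[0][2] = -4 + 3 = -1, A[2][1] + B[1][2] = 5 + -2 = 3, A[2][2] + B[2][2] = 3 + -5 = -2) = -2 (attained at k = 2)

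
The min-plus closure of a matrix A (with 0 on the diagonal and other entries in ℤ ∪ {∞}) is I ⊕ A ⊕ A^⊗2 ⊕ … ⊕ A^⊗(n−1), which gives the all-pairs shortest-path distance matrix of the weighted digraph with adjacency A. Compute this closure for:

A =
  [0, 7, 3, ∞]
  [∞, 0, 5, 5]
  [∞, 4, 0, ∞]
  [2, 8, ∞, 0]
Closure =
  [0, 7, 3, 12]
  [7, 0, 5, 5]
  [11, 4, 0, 9]
  [2, 8, 5, 0]

This is the Floyd-Warshall all-pairs shortest-path computation. For each intermediate vertex k = 0, 1, …, 3, update dist[i][j] ← min(dist[i][j], dist[i][k] + dist[k][j]). The final matrix gives, for each (i, j), the minimum total weight of any directed path from i to j (possibly empty when i = j).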